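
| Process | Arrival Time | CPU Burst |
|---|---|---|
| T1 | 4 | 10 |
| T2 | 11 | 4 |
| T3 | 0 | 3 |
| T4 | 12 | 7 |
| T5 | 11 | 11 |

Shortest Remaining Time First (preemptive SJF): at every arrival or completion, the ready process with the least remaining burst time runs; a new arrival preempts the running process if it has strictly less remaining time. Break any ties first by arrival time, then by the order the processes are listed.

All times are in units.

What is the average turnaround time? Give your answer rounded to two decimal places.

11.60

Gantt: | T3 0-3 | idle 3-4 | T1 4-14 | T2 14-18 | T4 18-25 | T5 25-36 |
Completion: T1=14  T2=18  T3=3  T4=25  T5=36
Turnaround (C−A): T1=10  T2=7  T3=3  T4=13  T5=25
Turnaround times: T1=10, T2=7, T3=3, T4=13, T5=25
Average turnaround = (10+7+3+13+25) / 5 = 58/5 = 11.60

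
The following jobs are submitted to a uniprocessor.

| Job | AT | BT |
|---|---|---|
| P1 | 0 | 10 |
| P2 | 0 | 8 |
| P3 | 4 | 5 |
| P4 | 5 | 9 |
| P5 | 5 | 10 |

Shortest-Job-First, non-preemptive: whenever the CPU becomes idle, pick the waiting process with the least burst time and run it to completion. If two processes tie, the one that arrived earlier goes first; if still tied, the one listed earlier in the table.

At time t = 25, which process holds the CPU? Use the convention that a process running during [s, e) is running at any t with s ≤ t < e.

Schedule: | P2 0-8 | P3 8-13 | P4 13-22 | P1 22-32 | P5 32-42 |
Completion: P1=32  P2=8  P3=13  P4=22  P5=42
Turnaround (C−A): P1=32  P2=8  P3=9  P4=17  P5=37

P1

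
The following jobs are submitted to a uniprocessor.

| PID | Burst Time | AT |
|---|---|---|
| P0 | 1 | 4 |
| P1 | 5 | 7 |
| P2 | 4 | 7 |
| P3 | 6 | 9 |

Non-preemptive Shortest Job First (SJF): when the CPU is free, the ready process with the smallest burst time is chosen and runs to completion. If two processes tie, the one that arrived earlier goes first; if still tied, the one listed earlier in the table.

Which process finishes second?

Gantt: | idle 0-4 | P0 4-5 | idle 5-7 | P2 7-11 | P1 11-16 | P3 16-22 |
Completion: P0=5  P1=16  P2=11  P3=22
Turnaround (C−A): P0=1  P1=9  P2=4  P3=13
Finish order: P0 → P2 → P1 → P3

P2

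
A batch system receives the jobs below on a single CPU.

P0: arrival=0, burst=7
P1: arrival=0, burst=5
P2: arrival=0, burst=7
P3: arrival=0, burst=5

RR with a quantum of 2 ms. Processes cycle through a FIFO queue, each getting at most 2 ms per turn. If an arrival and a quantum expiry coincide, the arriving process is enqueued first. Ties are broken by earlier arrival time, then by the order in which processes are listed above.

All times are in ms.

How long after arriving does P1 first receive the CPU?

Gantt: | P0 0-2 | P1 2-4 | P2 4-6 | P3 6-8 | P0 8-10 | P1 10-12 | P2 12-14 | P3 14-16 | P0 16-18 | P1 18-19 | P2 19-21 | P3 21-22 | P0 22-23 | P2 23-24 |
Completion: P0=23  P1=19  P2=24  P3=22
Turnaround (C−A): P0=23  P1=19  P2=24  P3=22
Response(P1) = first start − arrival = 2 − 0 = 2

2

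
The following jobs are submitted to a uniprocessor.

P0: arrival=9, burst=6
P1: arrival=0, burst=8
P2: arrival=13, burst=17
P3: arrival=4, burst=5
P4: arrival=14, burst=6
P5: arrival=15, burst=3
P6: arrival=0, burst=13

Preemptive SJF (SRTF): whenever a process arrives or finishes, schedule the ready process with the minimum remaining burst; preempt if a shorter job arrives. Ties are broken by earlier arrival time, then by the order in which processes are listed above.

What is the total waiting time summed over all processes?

75

Gantt: | P1 0-8 | P3 8-13 | P0 13-15 | P5 15-18 | P0 18-22 | P4 22-28 | P6 28-41 | P2 41-58 |
Completion: P0=22  P1=8  P2=58  P3=13  P4=28  P5=18  P6=41
Turnaround (C−A): P0=13  P1=8  P2=45  P3=9  P4=14  P5=3  P6=41
Waiting = turnaround − burst: P0=7, P1=0, P2=28, P3=4, P4=8, P5=0, P6=28
Total waiting = 7 + 0 + 28 + 4 + 8 + 0 + 28 = 75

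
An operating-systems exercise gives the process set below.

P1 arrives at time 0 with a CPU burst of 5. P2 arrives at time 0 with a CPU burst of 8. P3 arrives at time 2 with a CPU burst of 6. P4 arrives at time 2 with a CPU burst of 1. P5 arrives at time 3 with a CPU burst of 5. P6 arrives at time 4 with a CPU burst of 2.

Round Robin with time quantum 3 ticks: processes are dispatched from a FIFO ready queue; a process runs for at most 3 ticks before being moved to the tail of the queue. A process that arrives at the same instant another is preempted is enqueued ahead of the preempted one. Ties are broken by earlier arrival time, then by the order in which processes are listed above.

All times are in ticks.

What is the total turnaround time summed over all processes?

106

Schedule: | P1 0-3 | P2 3-6 | P3 6-9 | P4 9-10 | P5 10-13 | P1 13-15 | P6 15-17 | P2 17-20 | P3 20-23 | P5 23-25 | P2 25-27 |
Completion: P1=15  P2=27  P3=23  P4=10  P5=25  P6=17
Turnaround (C−A): P1=15  P2=27  P3=21  P4=8  P5=22  P6=13
Turnaround = completion − arrival: P1=15, P2=27, P3=21, P4=8, P5=22, P6=13
Total turnaround = 15 + 27 + 21 + 8 + 22 + 13 = 106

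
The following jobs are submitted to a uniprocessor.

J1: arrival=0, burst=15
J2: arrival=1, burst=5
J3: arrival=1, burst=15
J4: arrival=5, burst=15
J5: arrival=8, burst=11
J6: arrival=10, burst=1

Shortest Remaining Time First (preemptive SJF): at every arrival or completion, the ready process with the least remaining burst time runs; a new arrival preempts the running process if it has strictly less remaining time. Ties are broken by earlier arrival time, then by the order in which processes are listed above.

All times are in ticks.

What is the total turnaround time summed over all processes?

Schedule: | J1 0-1 | J2 1-6 | J1 6-8 | J5 8-10 | J6 10-11 | J5 11-20 | J1 20-32 | J3 32-47 | J4 47-62 |
Completion: J1=32  J2=6  J3=47  J4=62  J5=20  J6=11
Turnaround (C−A): J1=32  J2=5  J3=46  J4=57  J5=12  J6=1
Turnaround = completion − arrival: J1=32, J2=5, J3=46, J4=57, J5=12, J6=1
Total turnaround = 32 + 5 + 46 + 57 + 12 + 1 = 153

153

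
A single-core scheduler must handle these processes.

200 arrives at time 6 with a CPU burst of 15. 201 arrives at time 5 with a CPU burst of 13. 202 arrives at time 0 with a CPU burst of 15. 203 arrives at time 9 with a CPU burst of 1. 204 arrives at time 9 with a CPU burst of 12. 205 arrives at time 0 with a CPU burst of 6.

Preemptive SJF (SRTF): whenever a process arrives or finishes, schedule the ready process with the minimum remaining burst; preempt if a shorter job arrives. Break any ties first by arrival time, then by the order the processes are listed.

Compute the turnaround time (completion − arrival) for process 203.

1

Gantt: | 205 0-6 | 201 6-9 | 203 9-10 | 201 10-20 | 204 20-32 | 202 32-47 | 200 47-62 |
Completion: 200=62  201=20  202=47  203=10  204=32  205=6
Turnaround(203) = completion − arrival = 10 − 9 = 1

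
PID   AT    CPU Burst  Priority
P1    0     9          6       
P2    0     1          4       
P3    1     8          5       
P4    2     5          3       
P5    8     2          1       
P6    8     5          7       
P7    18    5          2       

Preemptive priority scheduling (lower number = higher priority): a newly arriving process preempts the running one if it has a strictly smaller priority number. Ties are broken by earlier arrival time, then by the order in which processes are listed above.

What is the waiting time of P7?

Timeline: | P2 0-1 | P3 1-2 | P4 2-7 | P3 7-8 | P5 8-10 | P3 10-16 | P1 16-18 | P7 18-23 | P1 23-30 | P6 30-35 |
Completion: P1=30  P2=1  P3=16  P4=7  P5=10  P6=35  P7=23
Turnaround (C−A): P1=30  P2=1  P3=15  P4=5  P5=2  P6=27  P7=5
Waiting(P7) = turnaround − burst = 5 − 5 = 0

0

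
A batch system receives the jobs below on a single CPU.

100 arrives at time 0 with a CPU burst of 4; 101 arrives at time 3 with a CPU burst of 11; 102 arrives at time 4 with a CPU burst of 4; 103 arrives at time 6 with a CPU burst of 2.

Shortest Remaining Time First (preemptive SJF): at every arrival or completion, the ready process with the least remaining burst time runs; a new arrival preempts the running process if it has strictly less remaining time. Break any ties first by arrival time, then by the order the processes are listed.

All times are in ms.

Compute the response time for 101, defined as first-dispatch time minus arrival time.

Gantt: | 100 0-4 | 102 4-8 | 103 8-10 | 101 10-21 |
Completion: 100=4  101=21  102=8  103=10
Response(101) = first start − arrival = 10 − 3 = 7

7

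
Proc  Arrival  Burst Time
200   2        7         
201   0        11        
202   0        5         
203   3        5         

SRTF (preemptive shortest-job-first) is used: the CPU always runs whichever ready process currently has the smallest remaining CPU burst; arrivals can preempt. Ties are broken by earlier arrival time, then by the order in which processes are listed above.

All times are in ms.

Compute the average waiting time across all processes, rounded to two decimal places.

6.75

Gantt: | 202 0-5 | 203 5-10 | 200 10-17 | 201 17-28 |
Completion: 200=17  201=28  202=5  203=10
Turnaround (C−A): 200=15  201=28  202=5  203=7
Waiting times: 200=8, 201=17, 202=0, 203=2
Average waiting = (8+17+0+2) / 4 = 27/4 = 6.75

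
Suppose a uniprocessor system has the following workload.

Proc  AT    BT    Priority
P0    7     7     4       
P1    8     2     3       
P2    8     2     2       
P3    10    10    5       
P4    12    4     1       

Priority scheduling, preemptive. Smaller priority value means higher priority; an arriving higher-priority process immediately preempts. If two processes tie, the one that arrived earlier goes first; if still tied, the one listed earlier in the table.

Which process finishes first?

P2

Timeline: | idle 0-7 | P0 7-8 | P2 8-10 | P1 10-12 | P4 12-16 | P0 16-22 | P3 22-32 |
Completion: P0=22  P1=12  P2=10  P3=32  P4=16
Turnaround (C−A): P0=15  P1=4  P2=2  P3=22  P4=4
Finish order: P2 → P1 → P4 → P0 → P3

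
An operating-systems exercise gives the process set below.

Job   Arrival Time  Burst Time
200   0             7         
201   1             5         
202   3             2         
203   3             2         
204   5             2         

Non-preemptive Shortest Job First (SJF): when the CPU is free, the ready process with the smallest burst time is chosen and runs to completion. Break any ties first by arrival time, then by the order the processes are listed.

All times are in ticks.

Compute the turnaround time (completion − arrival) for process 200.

Gantt: | 200 0-7 | 202 7-9 | 203 9-11 | 204 11-13 | 201 13-18 |
Completion: 200=7  201=18  202=9  203=11  204=13
Turnaround (C−A): 200=7  201=17  202=6  203=8  204=8
Turnaround(200) = completion − arrival = 7 − 0 = 7

7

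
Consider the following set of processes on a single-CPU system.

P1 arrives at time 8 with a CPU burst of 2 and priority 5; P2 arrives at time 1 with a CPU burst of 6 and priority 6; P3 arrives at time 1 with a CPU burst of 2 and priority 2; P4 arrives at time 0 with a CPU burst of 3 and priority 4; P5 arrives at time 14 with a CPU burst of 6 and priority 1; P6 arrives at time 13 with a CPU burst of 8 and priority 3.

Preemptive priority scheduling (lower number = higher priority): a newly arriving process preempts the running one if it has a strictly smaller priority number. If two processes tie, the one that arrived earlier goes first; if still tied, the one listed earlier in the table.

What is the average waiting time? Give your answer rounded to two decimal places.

Schedule: | P4 0-1 | P3 1-3 | P4 3-5 | P2 5-8 | P1 8-10 | P2 10-13 | P6 13-14 | P5 14-20 | P6 20-27 |
Completion: P1=10  P2=13  P3=3  P4=5  P5=20  P6=27
Waiting times: P1=0, P2=6, P3=0, P4=2, P5=0, P6=6
Average waiting = (0+6+0+2+0+6) / 6 = 14/6 = 2.33

2.33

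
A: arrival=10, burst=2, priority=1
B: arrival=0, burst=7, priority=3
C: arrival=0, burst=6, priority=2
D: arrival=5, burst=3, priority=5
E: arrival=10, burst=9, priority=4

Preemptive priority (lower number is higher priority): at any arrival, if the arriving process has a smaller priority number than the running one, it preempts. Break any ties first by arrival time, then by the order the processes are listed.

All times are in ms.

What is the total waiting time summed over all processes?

32

Schedule: | C 0-6 | B 6-10 | A 10-12 | B 12-15 | E 15-24 | D 24-27 |
Completion: A=12  B=15  C=6  D=27  E=24
Waiting = turnaround − burst: A=0, B=8, C=0, D=19, E=5
Total waiting = 0 + 8 + 0 + 19 + 5 = 32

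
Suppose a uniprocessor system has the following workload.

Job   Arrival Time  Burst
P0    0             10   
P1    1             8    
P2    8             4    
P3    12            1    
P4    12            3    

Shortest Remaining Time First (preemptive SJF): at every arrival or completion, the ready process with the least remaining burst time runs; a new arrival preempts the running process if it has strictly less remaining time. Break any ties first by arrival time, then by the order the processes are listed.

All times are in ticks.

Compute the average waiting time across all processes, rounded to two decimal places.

Schedule: | P0 0-1 | P1 1-9 | P2 9-13 | P3 13-14 | P4 14-17 | P0 17-26 |
Completion: P0=26  P1=9  P2=13  P3=14  P4=17
Turnaround (C−A): P0=26  P1=8  P2=5  P3=2  P4=5
Waiting times: P0=16, P1=0, P2=1, P3=1, P4=2
Average waiting = (16+0+1+1+2) / 5 = 20/5 = 4.00

4.00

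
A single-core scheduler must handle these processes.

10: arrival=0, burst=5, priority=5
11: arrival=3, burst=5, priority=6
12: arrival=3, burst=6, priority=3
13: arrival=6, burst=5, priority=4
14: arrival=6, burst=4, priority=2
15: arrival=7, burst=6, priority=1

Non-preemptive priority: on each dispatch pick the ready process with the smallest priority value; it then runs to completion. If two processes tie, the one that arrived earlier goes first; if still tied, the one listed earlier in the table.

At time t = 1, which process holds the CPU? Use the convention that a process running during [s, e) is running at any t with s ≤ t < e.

10

Timeline: | 10 0-5 | 12 5-11 | 15 11-17 | 14 17-21 | 13 21-26 | 11 26-31 |
Completion: 10=5  11=31  12=11  13=26  14=21  15=17
Turnaround (C−A): 10=5  11=28  12=8  13=20  14=15  15=10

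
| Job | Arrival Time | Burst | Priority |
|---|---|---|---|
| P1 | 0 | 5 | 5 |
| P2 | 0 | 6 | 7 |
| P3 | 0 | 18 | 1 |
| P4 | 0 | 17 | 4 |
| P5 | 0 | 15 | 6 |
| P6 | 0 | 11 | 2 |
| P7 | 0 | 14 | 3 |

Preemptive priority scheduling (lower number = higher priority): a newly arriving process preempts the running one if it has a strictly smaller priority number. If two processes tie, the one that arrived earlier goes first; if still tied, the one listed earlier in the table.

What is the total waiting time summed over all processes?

Gantt: | P3 0-18 | P6 18-29 | P7 29-43 | P4 43-60 | P1 60-65 | P5 65-80 | P2 80-86 |
Completion: P1=65  P2=86  P3=18  P4=60  P5=80  P6=29  P7=43
Waiting = turnaround − burst: P1=60, P2=80, P3=0, P4=43, P5=65, P6=18, P7=29
Total waiting = 60 + 80 + 0 + 43 + 65 + 18 + 29 = 295

295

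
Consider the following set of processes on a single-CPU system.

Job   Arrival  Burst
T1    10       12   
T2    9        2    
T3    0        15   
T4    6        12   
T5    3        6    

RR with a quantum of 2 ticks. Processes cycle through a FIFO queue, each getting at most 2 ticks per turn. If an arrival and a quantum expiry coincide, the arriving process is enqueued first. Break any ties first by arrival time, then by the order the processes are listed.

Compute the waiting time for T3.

26

Schedule: | T3 0-4 | T5 4-6 | T3 6-8 | T4 8-10 | T5 10-12 | T3 12-14 | T2 14-16 | T1 16-18 | T4 18-20 | T5 20-22 | T3 22-24 | T1 24-26 | T4 26-28 | T3 28-30 | T1 30-32 | T4 32-34 | T3 34-36 | T1 36-38 | T4 38-40 | T3 40-41 | T1 41-43 | T4 43-45 | T1 45-47 |
Completion: T1=47  T2=16  T3=41  T4=45  T5=22
Waiting(T3) = turnaround − burst = 41 − 15 = 26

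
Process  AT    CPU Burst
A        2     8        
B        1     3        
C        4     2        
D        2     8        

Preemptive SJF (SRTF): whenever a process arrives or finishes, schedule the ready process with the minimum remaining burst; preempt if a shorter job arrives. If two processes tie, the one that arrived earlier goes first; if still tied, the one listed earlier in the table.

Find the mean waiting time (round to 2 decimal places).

4.00

Schedule: | idle 0-1 | B 1-4 | C 4-6 | A 6-14 | D 14-22 |
Completion: A=14  B=4  C=6  D=22
Waiting times: A=4, B=0, C=0, D=12
Average waiting = (4+0+0+12) / 4 = 16/4 = 4.00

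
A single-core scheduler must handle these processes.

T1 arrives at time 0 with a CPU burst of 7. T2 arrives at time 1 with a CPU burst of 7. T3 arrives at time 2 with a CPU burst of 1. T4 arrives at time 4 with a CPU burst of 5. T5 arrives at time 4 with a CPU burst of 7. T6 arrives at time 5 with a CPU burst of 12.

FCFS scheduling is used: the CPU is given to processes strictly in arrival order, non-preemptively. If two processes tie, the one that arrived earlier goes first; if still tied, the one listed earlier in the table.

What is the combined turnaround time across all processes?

Gantt: | T1 0-7 | T2 7-14 | T3 14-15 | T4 15-20 | T5 20-27 | T6 27-39 |
Completion: T1=7  T2=14  T3=15  T4=20  T5=27  T6=39
Turnaround = completion − arrival: T1=7, T2=13, T3=13, T4=16, T5=23, T6=34
Total turnaround = 7 + 13 + 13 + 16 + 23 + 34 = 106

106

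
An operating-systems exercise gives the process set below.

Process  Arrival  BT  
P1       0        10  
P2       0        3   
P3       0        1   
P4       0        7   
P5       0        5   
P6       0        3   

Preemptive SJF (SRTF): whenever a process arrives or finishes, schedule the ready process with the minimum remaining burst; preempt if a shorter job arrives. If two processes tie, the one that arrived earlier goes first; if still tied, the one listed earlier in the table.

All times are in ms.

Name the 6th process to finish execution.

Timeline: | P3 0-1 | P2 1-4 | P6 4-7 | P5 7-12 | P4 12-19 | P1 19-29 |
Completion: P1=29  P2=4  P3=1  P4=19  P5=12  P6=7
Finish order: P3 → P2 → P6 → P5 → P4 → P1

P1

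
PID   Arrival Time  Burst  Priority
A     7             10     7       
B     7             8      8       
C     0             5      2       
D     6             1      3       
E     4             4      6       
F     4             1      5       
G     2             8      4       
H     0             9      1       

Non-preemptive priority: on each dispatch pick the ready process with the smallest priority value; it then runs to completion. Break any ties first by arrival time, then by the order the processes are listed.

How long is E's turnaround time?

24

Gantt: | H 0-9 | C 9-14 | D 14-15 | G 15-23 | F 23-24 | E 24-28 | A 28-38 | B 38-46 |
Completion: A=38  B=46  C=14  D=15  E=28  F=24  G=23  H=9
Turnaround(E) = completion − arrival = 28 − 4 = 24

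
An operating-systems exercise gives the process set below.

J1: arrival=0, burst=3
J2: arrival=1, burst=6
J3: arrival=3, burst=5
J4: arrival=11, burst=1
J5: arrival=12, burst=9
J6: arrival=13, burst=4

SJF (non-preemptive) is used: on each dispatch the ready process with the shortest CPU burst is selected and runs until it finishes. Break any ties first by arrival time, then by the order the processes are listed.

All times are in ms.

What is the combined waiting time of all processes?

19

Timeline: | J1 0-3 | J3 3-8 | J2 8-14 | J4 14-15 | J6 15-19 | J5 19-28 |
Completion: J1=3  J2=14  J3=8  J4=15  J5=28  J6=19
Turnaround (C−A): J1=3  J2=13  J3=5  J4=4  J5=16  J6=6
Waiting = turnaround − burst: J1=0, J2=7, J3=0, J4=3, J5=7, J6=2
Total waiting = 0 + 7 + 0 + 3 + 7 + 2 = 19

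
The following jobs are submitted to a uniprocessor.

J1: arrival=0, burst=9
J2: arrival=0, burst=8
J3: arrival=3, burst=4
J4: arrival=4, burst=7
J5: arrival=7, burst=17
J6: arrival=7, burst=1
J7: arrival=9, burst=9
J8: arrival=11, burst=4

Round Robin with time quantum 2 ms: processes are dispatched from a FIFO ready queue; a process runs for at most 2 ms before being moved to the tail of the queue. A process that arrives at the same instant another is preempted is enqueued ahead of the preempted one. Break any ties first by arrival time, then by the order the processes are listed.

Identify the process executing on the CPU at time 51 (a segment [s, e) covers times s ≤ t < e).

J7

Gantt: | J1 0-2 | J2 2-4 | J1 4-6 | J3 6-8 | J4 8-10 | J2 10-12 | J1 12-14 | J5 14-16 | J6 16-17 | J3 17-19 | J7 19-21 | J4 21-23 | J8 23-25 | J2 25-27 | J1 27-29 | J5 29-31 | J7 31-33 | J4 33-35 | J8 35-37 | J2 37-39 | J1 39-40 | J5 40-42 | J7 42-44 | J4 44-45 | J5 45-47 | J7 47-49 | J5 49-51 | J7 51-52 | J5 52-59 |
Completion: J1=40  J2=39  J3=19  J4=45  J5=59  J6=17  J7=52  J8=37
Turnaround (C−A): J1=40  J2=39  J3=16  J4=41  J5=52  J6=10  J7=43  J8=26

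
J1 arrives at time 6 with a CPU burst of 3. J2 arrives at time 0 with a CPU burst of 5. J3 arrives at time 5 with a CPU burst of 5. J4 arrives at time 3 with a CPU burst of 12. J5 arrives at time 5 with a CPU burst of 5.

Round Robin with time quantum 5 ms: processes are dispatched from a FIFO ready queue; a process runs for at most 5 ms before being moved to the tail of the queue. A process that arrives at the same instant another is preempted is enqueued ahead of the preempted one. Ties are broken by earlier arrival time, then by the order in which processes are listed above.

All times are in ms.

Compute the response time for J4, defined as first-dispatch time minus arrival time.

2

Gantt: | J2 0-5 | J4 5-10 | J3 10-15 | J5 15-20 | J1 20-23 | J4 23-30 |
Completion: J1=23  J2=5  J3=15  J4=30  J5=20
Turnaround (C−A): J1=17  J2=5  J3=10  J4=27  J5=15
Response(J4) = first start − arrival = 5 − 3 = 2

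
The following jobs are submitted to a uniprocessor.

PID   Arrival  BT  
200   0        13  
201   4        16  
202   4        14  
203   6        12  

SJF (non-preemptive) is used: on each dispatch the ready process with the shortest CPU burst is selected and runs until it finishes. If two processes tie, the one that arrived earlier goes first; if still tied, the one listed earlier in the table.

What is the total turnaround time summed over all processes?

118

Timeline: | 200 0-13 | 203 13-25 | 202 25-39 | 201 39-55 |
Completion: 200=13  201=55  202=39  203=25
Turnaround (C−A): 200=13  201=51  202=35  203=19
Turnaround = completion − arrival: 200=13, 201=51, 202=35, 203=19
Total turnaround = 13 + 51 + 35 + 19 = 118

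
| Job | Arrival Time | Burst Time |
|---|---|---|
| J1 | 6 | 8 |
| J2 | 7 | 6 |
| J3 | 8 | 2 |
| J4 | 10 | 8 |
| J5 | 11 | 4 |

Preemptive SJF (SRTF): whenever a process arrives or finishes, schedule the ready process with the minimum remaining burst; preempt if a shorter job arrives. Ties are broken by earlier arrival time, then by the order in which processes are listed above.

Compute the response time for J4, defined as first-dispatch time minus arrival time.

Gantt: | idle 0-6 | J1 6-7 | J2 7-8 | J3 8-10 | J2 10-15 | J5 15-19 | J1 19-26 | J4 26-34 |
Completion: J1=26  J2=15  J3=10  J4=34  J5=19
Response(J4) = first start − arrival = 26 − 10 = 16

16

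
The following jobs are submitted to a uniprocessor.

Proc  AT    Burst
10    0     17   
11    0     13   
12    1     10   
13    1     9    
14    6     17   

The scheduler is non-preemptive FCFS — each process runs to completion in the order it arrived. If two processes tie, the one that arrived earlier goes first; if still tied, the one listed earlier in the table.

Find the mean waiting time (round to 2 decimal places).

25.60

Gantt: | 10 0-17 | 11 17-30 | 12 30-40 | 13 40-49 | 14 49-66 |
Completion: 10=17  11=30  12=40  13=49  14=66
Turnaround (C−A): 10=17  11=30  12=39  13=48  14=60
Waiting times: 10=0, 11=17, 12=29, 13=39, 14=43
Average waiting = (0+17+29+39+43) / 5 = 128/5 = 25.60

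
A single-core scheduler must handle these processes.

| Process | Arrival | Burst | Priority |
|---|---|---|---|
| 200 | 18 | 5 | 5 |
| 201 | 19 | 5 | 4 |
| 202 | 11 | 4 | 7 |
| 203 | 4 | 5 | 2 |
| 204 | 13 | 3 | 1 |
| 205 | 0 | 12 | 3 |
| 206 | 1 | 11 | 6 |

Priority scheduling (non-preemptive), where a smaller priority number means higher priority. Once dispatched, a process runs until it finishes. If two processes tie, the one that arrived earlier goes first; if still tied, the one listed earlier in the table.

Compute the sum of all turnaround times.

124

Gantt: | 205 0-12 | 203 12-17 | 204 17-20 | 201 20-25 | 200 25-30 | 206 30-41 | 202 41-45 |
Completion: 200=30  201=25  202=45  203=17  204=20  205=12  206=41
Turnaround (C−A): 200=12  201=6  202=34  203=13  204=7  205=12  206=40
Turnaround = completion − arrival: 200=12, 201=6, 202=34, 203=13, 204=7, 205=12, 206=40
Total turnaround = 12 + 6 + 34 + 13 + 7 + 12 + 40 = 124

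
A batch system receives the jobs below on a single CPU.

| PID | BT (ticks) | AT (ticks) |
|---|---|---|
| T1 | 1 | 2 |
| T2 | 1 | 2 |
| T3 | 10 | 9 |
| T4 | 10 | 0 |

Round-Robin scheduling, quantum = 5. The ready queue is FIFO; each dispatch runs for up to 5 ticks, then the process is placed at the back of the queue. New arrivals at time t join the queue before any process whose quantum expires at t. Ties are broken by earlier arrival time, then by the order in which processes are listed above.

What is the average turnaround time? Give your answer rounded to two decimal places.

8.50

Timeline: | T4 0-5 | T1 5-6 | T2 6-7 | T4 7-12 | T3 12-22 |
Completion: T1=6  T2=7  T3=22  T4=12
Turnaround times: T1=4, T2=5, T3=13, T4=12
Average turnaround = (4+5+13+12) / 4 = 34/4 = 8.50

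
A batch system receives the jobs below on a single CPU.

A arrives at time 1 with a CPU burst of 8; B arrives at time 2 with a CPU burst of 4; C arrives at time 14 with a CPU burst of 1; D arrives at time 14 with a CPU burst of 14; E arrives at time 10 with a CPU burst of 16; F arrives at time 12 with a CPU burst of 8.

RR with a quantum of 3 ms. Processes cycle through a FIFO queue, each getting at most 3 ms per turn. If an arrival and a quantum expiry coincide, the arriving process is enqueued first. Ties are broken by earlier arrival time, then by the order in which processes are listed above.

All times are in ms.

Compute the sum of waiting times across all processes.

Timeline: | idle 0-1 | A 1-4 | B 4-7 | A 7-10 | B 10-11 | E 11-14 | A 14-16 | F 16-19 | C 19-20 | D 20-23 | E 23-26 | F 26-29 | D 29-32 | E 32-35 | F 35-37 | D 37-40 | E 40-43 | D 43-46 | E 46-49 | D 49-51 | E 51-52 |
Completion: A=16  B=11  C=20  D=51  E=52  F=37
Waiting = turnaround − burst: A=7, B=5, C=5, D=23, E=26, F=17
Total waiting = 7 + 5 + 5 + 23 + 26 + 17 = 83

83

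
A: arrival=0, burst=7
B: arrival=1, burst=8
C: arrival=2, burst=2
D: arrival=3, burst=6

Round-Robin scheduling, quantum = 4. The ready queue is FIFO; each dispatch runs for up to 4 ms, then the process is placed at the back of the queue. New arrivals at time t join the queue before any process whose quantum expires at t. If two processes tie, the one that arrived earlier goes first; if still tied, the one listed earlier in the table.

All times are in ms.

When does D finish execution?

23

Gantt: | A 0-4 | B 4-8 | C 8-10 | D 10-14 | A 14-17 | B 17-21 | D 21-23 |
Completion: A=17  B=21  C=10  D=23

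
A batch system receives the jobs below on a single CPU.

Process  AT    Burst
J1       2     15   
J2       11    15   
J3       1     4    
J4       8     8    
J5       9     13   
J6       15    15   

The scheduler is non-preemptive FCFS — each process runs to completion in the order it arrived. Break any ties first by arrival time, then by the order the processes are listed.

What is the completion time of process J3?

5

Schedule: | idle 0-1 | J3 1-5 | J1 5-20 | J4 20-28 | J5 28-41 | J2 41-56 | J6 56-71 |
Completion: J1=20  J2=56  J3=5  J4=28  J5=41  J6=71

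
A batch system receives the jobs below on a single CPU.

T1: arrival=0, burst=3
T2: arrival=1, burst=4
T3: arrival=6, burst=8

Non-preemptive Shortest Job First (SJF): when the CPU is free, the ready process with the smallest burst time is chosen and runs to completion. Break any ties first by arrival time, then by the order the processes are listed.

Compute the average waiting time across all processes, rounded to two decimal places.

Schedule: | T1 0-3 | T2 3-7 | T3 7-15 |
Completion: T1=3  T2=7  T3=15
Turnaround (C−A): T1=3  T2=6  T3=9
Waiting times: T1=0, T2=2, T3=1
Average waiting = (0+2+1) / 3 = 3/3 = 1.00

1.00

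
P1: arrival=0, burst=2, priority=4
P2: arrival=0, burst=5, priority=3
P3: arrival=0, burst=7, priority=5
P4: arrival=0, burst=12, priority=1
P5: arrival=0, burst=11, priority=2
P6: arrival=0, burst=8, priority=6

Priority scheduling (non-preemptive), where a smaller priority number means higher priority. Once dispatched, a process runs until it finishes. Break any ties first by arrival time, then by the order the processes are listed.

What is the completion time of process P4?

Timeline: | P4 0-12 | P5 12-23 | P2 23-28 | P1 28-30 | P3 30-37 | P6 37-45 |
Completion: P1=30  P2=28  P3=37  P4=12  P5=23  P6=45

12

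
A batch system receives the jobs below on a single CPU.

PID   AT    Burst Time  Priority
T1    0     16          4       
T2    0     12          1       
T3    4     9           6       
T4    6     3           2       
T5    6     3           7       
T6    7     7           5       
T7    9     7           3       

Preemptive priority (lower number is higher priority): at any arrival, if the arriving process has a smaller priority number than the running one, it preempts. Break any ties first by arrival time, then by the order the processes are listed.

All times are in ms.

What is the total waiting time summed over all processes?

Schedule: | T2 0-12 | T4 12-15 | T7 15-22 | T1 22-38 | T6 38-45 | T3 45-54 | T5 54-57 |
Completion: T1=38  T2=12  T3=54  T4=15  T5=57  T6=45  T7=22
Waiting = turnaround − burst: T1=22, T2=0, T3=41, T4=6, T5=48, T6=31, T7=6
Total waiting = 22 + 0 + 41 + 6 + 48 + 31 + 6 = 154

154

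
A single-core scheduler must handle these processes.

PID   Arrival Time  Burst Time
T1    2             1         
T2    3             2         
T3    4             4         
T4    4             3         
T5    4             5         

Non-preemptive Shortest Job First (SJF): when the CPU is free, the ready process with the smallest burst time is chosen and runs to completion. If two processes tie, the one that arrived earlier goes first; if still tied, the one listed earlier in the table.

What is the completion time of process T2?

5

Schedule: | idle 0-2 | T1 2-3 | T2 3-5 | T4 5-8 | T3 8-12 | T5 12-17 |
Completion: T1=3  T2=5  T3=12  T4=8  T5=17
Turnaround (C−A): T1=1  T2=2  T3=8  T4=4  T5=13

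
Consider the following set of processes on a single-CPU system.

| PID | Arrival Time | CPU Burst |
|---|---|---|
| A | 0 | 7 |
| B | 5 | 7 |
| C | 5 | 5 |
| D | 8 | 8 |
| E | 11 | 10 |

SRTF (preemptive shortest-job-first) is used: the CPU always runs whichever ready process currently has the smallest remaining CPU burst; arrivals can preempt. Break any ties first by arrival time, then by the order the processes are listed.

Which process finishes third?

Timeline: | A 0-7 | C 7-12 | B 12-19 | D 19-27 | E 27-37 |
Completion: A=7  B=19  C=12  D=27  E=37
Turnaround (C−A): A=7  B=14  C=7  D=19  E=26
Finish order: A → C → B → D → E

B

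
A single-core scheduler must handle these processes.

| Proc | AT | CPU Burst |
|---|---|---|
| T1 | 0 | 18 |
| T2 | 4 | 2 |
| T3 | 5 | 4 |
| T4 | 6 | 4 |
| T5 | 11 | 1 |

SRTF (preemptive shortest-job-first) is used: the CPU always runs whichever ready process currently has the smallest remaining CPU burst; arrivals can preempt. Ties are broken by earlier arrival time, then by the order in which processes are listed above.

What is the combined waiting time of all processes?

17

Gantt: | T1 0-4 | T2 4-6 | T3 6-10 | T4 10-11 | T5 11-12 | T4 12-15 | T1 15-29 |
Completion: T1=29  T2=6  T3=10  T4=15  T5=12
Waiting = turnaround − burst: T1=11, T2=0, T3=1, T4=5, T5=0
Total waiting = 11 + 0 + 1 + 5 + 0 = 17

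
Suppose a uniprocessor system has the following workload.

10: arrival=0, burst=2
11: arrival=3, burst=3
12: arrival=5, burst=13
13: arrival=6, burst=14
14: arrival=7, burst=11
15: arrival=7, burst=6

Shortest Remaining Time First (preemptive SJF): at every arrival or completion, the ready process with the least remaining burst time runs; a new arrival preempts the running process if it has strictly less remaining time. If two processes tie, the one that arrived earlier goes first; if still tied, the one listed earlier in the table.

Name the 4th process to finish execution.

14

Schedule: | 10 0-2 | idle 2-3 | 11 3-6 | 12 6-7 | 15 7-13 | 14 13-24 | 12 24-36 | 13 36-50 |
Completion: 10=2  11=6  12=36  13=50  14=24  15=13
Finish order: 10 → 11 → 15 → 14 → 12 → 13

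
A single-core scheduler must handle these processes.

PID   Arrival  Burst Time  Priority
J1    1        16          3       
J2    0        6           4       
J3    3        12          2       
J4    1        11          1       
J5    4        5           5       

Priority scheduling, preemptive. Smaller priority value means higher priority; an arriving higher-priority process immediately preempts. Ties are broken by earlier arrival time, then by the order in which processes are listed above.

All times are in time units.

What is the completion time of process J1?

40

Timeline: | J2 0-1 | J4 1-12 | J3 12-24 | J1 24-40 | J2 40-45 | J5 45-50 |
Completion: J1=40  J2=45  J3=24  J4=12  J5=50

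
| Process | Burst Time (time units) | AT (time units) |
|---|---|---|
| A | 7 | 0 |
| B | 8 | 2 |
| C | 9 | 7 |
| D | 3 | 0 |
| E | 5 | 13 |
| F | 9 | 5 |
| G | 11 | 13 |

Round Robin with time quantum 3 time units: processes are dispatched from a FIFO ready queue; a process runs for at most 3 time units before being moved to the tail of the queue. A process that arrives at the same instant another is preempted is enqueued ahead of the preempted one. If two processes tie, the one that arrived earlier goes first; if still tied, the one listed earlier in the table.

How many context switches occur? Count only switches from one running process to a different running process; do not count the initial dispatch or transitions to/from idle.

17

Gantt: | A 0-3 | D 3-6 | B 6-9 | A 9-12 | F 12-15 | C 15-18 | B 18-21 | A 21-22 | E 22-25 | G 25-28 | F 28-31 | C 31-34 | B 34-36 | E 36-38 | G 38-41 | F 41-44 | C 44-47 | G 47-52 |
Completion: A=22  B=36  C=47  D=6  E=38  F=44  G=52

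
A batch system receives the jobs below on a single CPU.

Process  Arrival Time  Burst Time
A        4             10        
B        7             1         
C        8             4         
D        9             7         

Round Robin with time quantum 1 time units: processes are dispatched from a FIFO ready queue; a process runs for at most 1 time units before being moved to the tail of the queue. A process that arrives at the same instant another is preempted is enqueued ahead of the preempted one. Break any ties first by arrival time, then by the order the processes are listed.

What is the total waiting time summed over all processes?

Timeline: | idle 0-4 | A 4-7 | B 7-8 | A 8-9 | C 9-10 | D 10-11 | A 11-12 | C 12-13 | D 13-14 | A 14-15 | C 15-16 | D 16-17 | A 17-18 | C 18-19 | D 19-20 | A 20-21 | D 21-22 | A 22-23 | D 23-24 | A 24-25 | D 25-26 |
Completion: A=25  B=8  C=19  D=26
Waiting = turnaround − burst: A=11, B=0, C=7, D=10
Total waiting = 11 + 0 + 7 + 10 = 28

28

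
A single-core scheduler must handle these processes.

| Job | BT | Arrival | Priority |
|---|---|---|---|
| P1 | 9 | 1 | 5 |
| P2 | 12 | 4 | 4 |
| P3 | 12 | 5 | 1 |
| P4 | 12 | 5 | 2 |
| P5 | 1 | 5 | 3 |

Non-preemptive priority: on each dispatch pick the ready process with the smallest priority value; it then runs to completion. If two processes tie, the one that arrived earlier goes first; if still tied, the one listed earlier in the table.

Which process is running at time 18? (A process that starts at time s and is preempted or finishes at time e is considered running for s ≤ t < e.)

P3

Timeline: | idle 0-1 | P1 1-10 | P3 10-22 | P4 22-34 | P5 34-35 | P2 35-47 |
Completion: P1=10  P2=47  P3=22  P4=34  P5=35
Turnaround (C−A): P1=9  P2=43  P3=17  P4=29  P5=30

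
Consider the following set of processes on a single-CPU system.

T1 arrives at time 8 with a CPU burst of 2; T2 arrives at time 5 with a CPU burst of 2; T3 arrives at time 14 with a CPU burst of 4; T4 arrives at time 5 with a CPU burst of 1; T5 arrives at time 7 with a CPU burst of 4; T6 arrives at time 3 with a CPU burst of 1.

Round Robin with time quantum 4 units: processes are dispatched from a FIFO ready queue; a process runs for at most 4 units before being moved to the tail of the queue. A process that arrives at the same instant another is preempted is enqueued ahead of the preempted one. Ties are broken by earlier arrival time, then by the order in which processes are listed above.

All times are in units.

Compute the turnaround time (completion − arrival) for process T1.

6

Timeline: | idle 0-3 | T6 3-4 | idle 4-5 | T2 5-7 | T4 7-8 | T5 8-12 | T1 12-14 | T3 14-18 |
Completion: T1=14  T2=7  T3=18  T4=8  T5=12  T6=4
Turnaround (C−A): T1=6  T2=2  T3=4  T4=3  T5=5  T6=1
Turnaround(T1) = completion − arrival = 14 − 8 = 6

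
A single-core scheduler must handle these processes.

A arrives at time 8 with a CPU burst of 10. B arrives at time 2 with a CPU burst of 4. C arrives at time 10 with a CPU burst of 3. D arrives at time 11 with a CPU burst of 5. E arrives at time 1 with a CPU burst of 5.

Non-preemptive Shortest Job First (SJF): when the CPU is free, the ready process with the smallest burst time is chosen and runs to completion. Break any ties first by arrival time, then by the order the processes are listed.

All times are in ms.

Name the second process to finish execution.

Schedule: | idle 0-1 | E 1-6 | B 6-10 | C 10-13 | D 13-18 | A 18-28 |
Completion: A=28  B=10  C=13  D=18  E=6
Turnaround (C−A): A=20  B=8  C=3  D=7  E=5
Finish order: E → B → C → D → A

B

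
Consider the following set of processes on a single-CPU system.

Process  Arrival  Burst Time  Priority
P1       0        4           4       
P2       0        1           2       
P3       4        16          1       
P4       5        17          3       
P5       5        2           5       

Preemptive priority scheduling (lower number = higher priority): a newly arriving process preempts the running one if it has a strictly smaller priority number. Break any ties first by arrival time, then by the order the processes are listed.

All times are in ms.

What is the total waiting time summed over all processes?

Timeline: | P2 0-1 | P1 1-4 | P3 4-20 | P4 20-37 | P1 37-38 | P5 38-40 |
Completion: P1=38  P2=1  P3=20  P4=37  P5=40
Turnaround (C−A): P1=38  P2=1  P3=16  P4=32  P5=35
Waiting = turnaround − burst: P1=34, P2=0, P3=0, P4=15, P5=33
Total waiting = 34 + 0 + 0 + 15 + 33 = 82

82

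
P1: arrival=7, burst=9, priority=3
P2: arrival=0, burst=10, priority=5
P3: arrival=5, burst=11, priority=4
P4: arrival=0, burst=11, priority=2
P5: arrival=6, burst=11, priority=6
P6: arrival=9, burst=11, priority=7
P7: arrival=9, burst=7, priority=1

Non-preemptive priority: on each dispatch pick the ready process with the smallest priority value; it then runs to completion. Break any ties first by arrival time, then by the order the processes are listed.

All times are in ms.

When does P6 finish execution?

70

Gantt: | P4 0-11 | P7 11-18 | P1 18-27 | P3 27-38 | P2 38-48 | P5 48-59 | P6 59-70 |
Completion: P1=27  P2=48  P3=38  P4=11  P5=59  P6=70  P7=18
Turnaround (C−A): P1=20  P2=48  P3=33  P4=11  P5=53  P6=61  P7=9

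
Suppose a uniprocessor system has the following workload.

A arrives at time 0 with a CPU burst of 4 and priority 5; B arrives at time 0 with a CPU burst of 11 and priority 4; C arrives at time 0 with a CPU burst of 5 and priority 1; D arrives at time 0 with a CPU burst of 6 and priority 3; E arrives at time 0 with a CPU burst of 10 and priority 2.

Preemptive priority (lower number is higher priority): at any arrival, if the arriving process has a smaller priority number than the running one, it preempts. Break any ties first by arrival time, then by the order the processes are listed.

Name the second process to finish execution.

E

Schedule: | C 0-5 | E 5-15 | D 15-21 | B 21-32 | A 32-36 |
Completion: A=36  B=32  C=5  D=21  E=15
Finish order: C → E → D → B → A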